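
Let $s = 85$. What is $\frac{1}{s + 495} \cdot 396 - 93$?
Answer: $- \frac{13386}{145} \approx -92.317$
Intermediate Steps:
$\frac{1}{s + 495} \cdot 396 - 93 = \frac{1}{85 + 495} \cdot 396 - 93 = \frac{1}{580} \cdot 396 - 93 = \frac{99}{145} - 93 = - \frac{13386}{145}$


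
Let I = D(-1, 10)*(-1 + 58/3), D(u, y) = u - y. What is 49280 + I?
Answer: 147235/3 ≈ 49078.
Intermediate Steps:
I = -605/3 (I = (-1 - 1*10)*(-1 + 58/3) = (-1 - 10)*(-1 + 58*(⅓)) = -11*(-1 + 58/3) = -11*55/3 = -605/3 ≈ -201.67)
49280 + I = 49280 - 605/3 = 147235/3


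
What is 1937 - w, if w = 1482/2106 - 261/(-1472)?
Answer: 76949113/39744 ≈ 1936.1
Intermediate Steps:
w = 35015/39744 (w = 1482*(1/2106) - 261*(-1/1472) = 19/27 + 261/1472 = 35015/39744 ≈ 0.88101)
1937 - w = 1937 - 1*35015/39744 = 1937 - 35015/39744 = 76949113/39744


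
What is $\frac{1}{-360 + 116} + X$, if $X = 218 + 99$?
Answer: $\frac{77347}{244} \approx 317.0$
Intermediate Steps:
$X = 317$
$\frac{1}{-360 + 116} + X = \frac{1}{-360 + 116} + 317 = \frac{1}{-244} + 317 = - \frac{1}{244} + 317 = \frac{77347}{244}$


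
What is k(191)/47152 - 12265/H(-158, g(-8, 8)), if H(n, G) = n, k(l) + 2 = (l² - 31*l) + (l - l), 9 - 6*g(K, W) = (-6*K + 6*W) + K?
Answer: 145786861/1862504 ≈ 78.275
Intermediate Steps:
g(K, W) = 3/2 - W + 5*K/6 (g(K, W) = 3/2 - ((-6*K + 6*W) + K)/6 = 3/2 - (-5*K + 6*W)/6 = 3/2 + (-W + 5*K/6) = 3/2 - W + 5*K/6)
k(l) = -2 + l² - 31*l (k(l) = -2 + ((l² - 31*l) + (l - l)) = -2 + ((l² - 31*l) + 0) = -2 + (l² - 31*l) = -2 + l² - 31*l)
k(191)/47152 - 12265/H(-158, g(-8, 8)) = (-2 + 191² - 31*191)/47152 - 12265/(-158) = (-2 + 36481 - 5921)*(1/47152) - 12265*(-1/158) = 30558*(1/47152) + 12265/158 = 15279/23576 + 12265/158 = 145786861/1862504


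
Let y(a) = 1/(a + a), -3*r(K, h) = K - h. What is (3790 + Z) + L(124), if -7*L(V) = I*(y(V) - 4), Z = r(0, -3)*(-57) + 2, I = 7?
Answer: 955543/248 ≈ 3853.0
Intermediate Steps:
r(K, h) = -K/3 + h/3 (r(K, h) = -(K - h)/3 = -K/3 + h/3)
y(a) = 1/(2*a)
Z = 59 (Z = (-⅓*0 + (⅓)*(-3))*(-57) + 2 = (0 - 1)*(-57) + 2 = -1*(-57) + 2 = 57 + 2 = 59)
L(V) = 4 - 1/(2*V) (L(V) = -(1/(2*V) - 4) = -(-4 + 1/(2*V)) = -(-28 + 7/(2*V))/7 = 4 - 1/(2*V))
(3790 + Z) + L(124) = (3790 + 59) + (4 - ½/124) = 3849 + (4 - ½*1/124) = 3849 + (4 - 1/248) = 3849 + 991/248 = 955543/248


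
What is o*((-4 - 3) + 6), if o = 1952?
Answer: -1952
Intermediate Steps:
o*((-4 - 3) + 6) = 1952*((-4 - 3) + 6) = 1952*(-7 + 6) = 1952*(-1) = -1952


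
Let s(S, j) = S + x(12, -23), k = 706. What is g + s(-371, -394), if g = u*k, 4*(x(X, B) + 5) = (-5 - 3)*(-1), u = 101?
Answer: 70932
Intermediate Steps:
x(X, B) = -3 (x(X, B) = -5 + ((-5 - 3)*(-1))/4 = -5 + (-8*(-1))/4 = -5 + (¼)*8 = -5 + 2 = -3)
g = 71306 (g = 101*706 = 71306)
s(S, j) = -3 + S (s(S, j) = S - 3 = -3 + S)
g + s(-371, -394) = 71306 + (-3 - 371) = 71306 - 374 = 70932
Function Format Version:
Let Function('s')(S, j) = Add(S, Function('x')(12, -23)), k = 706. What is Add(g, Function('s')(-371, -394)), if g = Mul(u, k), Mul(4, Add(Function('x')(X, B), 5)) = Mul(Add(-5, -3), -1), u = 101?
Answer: 70932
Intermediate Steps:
Function('x')(X, B) = -3 (Function('x')(X, B) = Add(-5, Mul(Rational(1, 4), Mul(Add(-5, -3), -1))) = Add(-5, Mul(Rational(1, 4), Mul(-8, -1))) = Add(-5, Mul(Rational(1, 4), 8)) = Add(-5, 2) = -3)
g = 71306 (g = Mul(101, 706) = 71306)
Function('s')(S, j) = Add(-3, S) (Function('s')(S, j) = Add(S, -3) = Add(-3, S))
Add(g, Function('s')(-371, -394)) = Add(71306, Add(-3, -371)) = Add(71306, -374) = 70932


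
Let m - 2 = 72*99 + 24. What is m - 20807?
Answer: -13653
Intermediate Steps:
m = 7154 (m = 2 + (72*99 + 24) = 2 + (7128 + 24) = 2 + 7152 = 7154)
m - 20807 = 7154 - 20807 = -13653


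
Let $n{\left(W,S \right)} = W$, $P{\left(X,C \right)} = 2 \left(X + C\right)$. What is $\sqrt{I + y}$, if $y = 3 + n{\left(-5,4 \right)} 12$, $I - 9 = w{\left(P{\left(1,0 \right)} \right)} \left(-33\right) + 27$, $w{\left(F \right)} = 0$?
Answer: $i \sqrt{21} \approx 4.5826 i$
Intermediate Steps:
$P{\left(X,C \right)} = 2 C + 2 X$ ($P{\left(X,C \right)} = 2 \left(C + X\right) = 2 C + 2 X$)
$I = 36$ ($I = 9 + \left(0 \left(-33\right) + 27\right) = 9 + \left(0 + 27\right) = 9 + 27 = 36$)
$y = -57$ ($y = 3 - 60 = -57$)
$\sqrt{I + y} = \sqrt{36 - 57} = \sqrt{-21} = i \sqrt{21}$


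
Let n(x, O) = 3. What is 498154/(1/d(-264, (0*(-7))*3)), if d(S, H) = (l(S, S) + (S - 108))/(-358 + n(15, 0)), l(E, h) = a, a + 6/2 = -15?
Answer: 38856012/71 ≈ 5.4727e+5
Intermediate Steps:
a = -18 (a = -3 - 15 = -18)
l(E, h) = -18
d(S, H) = 126/355 - S/355 (d(S, H) = (-18 + (S - 108))/(-358 + 3) = (-18 + (-108 + S))/(-355) = (-126 + S)*(-1/355) = 126/355 - S/355)
498154/(1/d(-264, (0*(-7))*3)) = 498154/(1/(126/355 - 1/355*(-264))) = 498154/(1/(126/355 + 264/355)) = 498154/(1/(78/71)) = 498154/(71/78) = 498154*(78/71) = 38856012/71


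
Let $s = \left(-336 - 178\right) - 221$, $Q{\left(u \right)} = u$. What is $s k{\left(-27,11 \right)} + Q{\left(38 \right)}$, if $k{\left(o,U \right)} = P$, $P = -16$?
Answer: $11798$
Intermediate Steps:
$k{\left(o,U \right)} = -16$
$s = -735$ ($s = -514 - 221 = -735$)
$s k{\left(-27,11 \right)} + Q{\left(38 \right)} = \left(-735\right) \left(-16\right) + 38 = 11760 + 38 = 11798$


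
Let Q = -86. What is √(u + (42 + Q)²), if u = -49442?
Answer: I*√47506 ≈ 217.96*I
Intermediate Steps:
√(u + (42 + Q)²) = √(-49442 + (42 - 86)²) = √(-49442 + (-44)²) = √(-49442 + 1936) = √(-47506) = I*√47506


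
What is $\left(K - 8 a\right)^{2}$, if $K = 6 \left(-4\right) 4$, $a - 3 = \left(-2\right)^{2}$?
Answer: $23104$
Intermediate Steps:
$a = 7$ ($a = 3 + \left(-2\right)^{2} = 3 + 4 = 7$)
$K = -96$ ($K = \left(-24\right) 4 = -96$)
$\left(K - 8 a\right)^{2} = \left(-96 - 56\right)^{2} = \left(-152\right)^{2} = 23104$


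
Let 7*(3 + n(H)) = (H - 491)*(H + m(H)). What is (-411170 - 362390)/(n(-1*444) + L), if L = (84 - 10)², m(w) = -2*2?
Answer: -773560/65313 ≈ -11.844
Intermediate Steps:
m(w) = -4
L = 5476 (L = 74² = 5476)
n(H) = -3 + (-491 + H)*(-4 + H)/7 (n(H) = -3 + ((H - 491)*(H - 4))/7 = -3 + ((-491 + H)*(-4 + H))/7 = -3 + (-491 + H)*(-4 + H)/7)
(-411170 - 362390)/(n(-1*444) + L) = (-411170 - 362390)/((1943/7 - (-495)*444/7 + (-1*444)²/7) + 5476) = -773560/((1943/7 - 495/7*(-444) + (⅐)*(-444)²) + 5476) = -773560/((1943/7 + 219780/7 + (⅐)*197136) + 5476) = -773560/((1943/7 + 219780/7 + 197136/7) + 5476) = -773560/(59837 + 5476) = -773560/65313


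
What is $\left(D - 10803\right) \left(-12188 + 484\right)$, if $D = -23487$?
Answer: $401330160$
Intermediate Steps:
$\left(D - 10803\right) \left(-12188 + 484\right) = \left(-23487 - 10803\right) \left(-12188 + 484\right) = \left(-34290\right) \left(-11704\right) = 401330160$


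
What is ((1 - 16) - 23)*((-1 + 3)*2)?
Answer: -152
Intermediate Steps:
((1 - 16) - 23)*((-1 + 3)*2) = (-15 - 23)*(2*2) = -38*4 = -152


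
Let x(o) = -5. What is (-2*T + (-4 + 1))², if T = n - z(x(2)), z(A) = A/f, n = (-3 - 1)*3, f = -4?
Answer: 2209/4 ≈ 552.25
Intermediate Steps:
n = -12 (n = -4*3 = -12)
z(A) = -A/4 (z(A) = A/(-4) = A*(-¼) = -A/4)
T = -53/4 (T = -12 - (-1)*(-5)/4 = -12 - 1*5/4 = -12 - 5/4 = -53/4 ≈ -13.250)
(-2*T + (-4 + 1))² = (-2*(-53/4) + (-4 + 1))² = (53/2 - 3)² = (47/2)² = 2209/4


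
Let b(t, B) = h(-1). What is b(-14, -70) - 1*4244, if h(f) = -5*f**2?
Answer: -4249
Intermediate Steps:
b(t, B) = -5 (b(t, B) = -5*(-1)**2 = -5*1 = -5)
b(-14, -70) - 1*4244 = -5 - 1*4244 = -5 - 4244 = -4249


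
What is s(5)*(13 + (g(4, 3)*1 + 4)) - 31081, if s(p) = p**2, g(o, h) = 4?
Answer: -30556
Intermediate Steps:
s(5)*(13 + (g(4, 3)*1 + 4)) - 31081 = 5**2*(13 + (4*1 + 4)) - 31081 = 25*(13 + (4 + 4)) - 31081 = 25*(13 + 8) - 31081 = 25*21 - 31081 = 525 - 31081 = -30556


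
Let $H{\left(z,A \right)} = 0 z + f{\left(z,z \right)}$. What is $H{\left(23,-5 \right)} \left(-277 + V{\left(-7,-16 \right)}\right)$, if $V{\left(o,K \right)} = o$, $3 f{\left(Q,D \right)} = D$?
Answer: $- \frac{6532}{3} \approx -2177.3$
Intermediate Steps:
$f{\left(Q,D \right)} = \frac{D}{3}$
$H{\left(z,A \right)} = \frac{z}{3}$ ($H{\left(z,A \right)} = 0 z + \frac{z}{3} = 0 + \frac{z}{3} = \frac{z}{3}$)
$H{\left(23,-5 \right)} \left(-277 + V{\left(-7,-16 \right)}\right) = \frac{1}{3} \cdot 23 \left(-277 - 7\right) = \frac{23}{3} \left(-284\right) = - \frac{6532}{3}$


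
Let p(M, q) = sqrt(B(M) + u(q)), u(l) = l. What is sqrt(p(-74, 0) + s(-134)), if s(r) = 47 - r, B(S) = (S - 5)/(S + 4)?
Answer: sqrt(886900 + 70*sqrt(5530))/70 ≈ 13.493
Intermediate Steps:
B(S) = (-5 + S)/(4 + S)
p(M, q) = sqrt(q + (-5 + M)/(4 + M)) (p(M, q) = sqrt((-5 + M)/(4 + M) + q) = sqrt(q + (-5 + M)/(4 + M)))
sqrt(p(-74, 0) + s(-134)) = sqrt(sqrt((-5 - 74 + 0*(4 - 74))/(4 - 74)) + (47 - 1*(-134))) = sqrt(sqrt((-5 - 74 + 0*(-70))/(-70)) + (47 + 134)) = sqrt(sqrt(-(-5 - 74 + 0)/70) + 181) = sqrt(sqrt(-1/70*(-79)) + 181) = sqrt(sqrt(79/70) + 181) = sqrt(sqrt(5530)/70 + 181) = sqrt(181 + sqrt(5530)/70)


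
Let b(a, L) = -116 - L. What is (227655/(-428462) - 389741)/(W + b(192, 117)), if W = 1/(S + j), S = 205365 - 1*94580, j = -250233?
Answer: 11643171435454828/6960661899935 ≈ 1672.7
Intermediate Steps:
S = 110785 (S = 205365 - 94580 = 110785)
W = -1/139448 (W = 1/(110785 - 250233) = 1/(-139448) = -1/139448 ≈ -7.1711e-6)
(227655/(-428462) - 389741)/(W + b(192, 117)) = (227655/(-428462) - 389741)/(-1/139448 + (-116 - 1*117)) = (227655*(-1/428462) - 389741)/(-1/139448 + (-116 - 117)) = (-227655/428462 - 389741)/(-1/139448 - 233) = -166989435997/(428462*(-32491385/139448)) = -166989435997/428462*(-139448/32491385) = 11643171435454828/6960661899935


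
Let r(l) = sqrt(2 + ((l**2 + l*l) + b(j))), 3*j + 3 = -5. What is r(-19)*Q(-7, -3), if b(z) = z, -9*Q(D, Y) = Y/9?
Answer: 2*sqrt(1623)/81 ≈ 0.99473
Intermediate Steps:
Q(D, Y) = -Y/81 (Q(D, Y) = -Y/(9*9) = -Y/81)
j = -8/3 (j = -1 + (1/3)*(-5) = -1 - 5/3 = -8/3 ≈ -2.6667)
r(l) = sqrt(-2/3 + 2*l**2) (r(l) = sqrt(2 + ((l**2 + l*l) - 8/3)) = sqrt(2 + ((l**2 + l**2) - 8/3)) = sqrt(2 + (2*l**2 - 8/3)) = sqrt(2 + (-8/3 + 2*l**2)) = sqrt(-2/3 + 2*l**2))
r(-19)*Q(-7, -3) = (sqrt(-6 + 18*(-19)**2)/3)*(-1/81*(-3)) = (sqrt(-6 + 18*361)/3)*(1/27) = (sqrt(-6 + 6498)/3)*(1/27) = (sqrt(6492)/3)*(1/27) = ((2*sqrt(1623))/3)*(1/27) = (2*sqrt(1623)/3)*(1/27) = 2*sqrt(1623)/81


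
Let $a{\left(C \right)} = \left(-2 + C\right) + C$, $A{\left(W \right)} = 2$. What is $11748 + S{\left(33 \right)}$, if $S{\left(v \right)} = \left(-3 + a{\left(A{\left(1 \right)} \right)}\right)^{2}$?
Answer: $11749$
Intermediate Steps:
$a{\left(C \right)} = -2 + 2 C$
$S{\left(v \right)} = 1$ ($S{\left(v \right)} = \left(-3 + \left(-2 + 2 \cdot 2\right)\right)^{2} = \left(-3 + \left(-2 + 4\right)\right)^{2} = \left(-3 + 2\right)^{2} = \left(-1\right)^{2} = 1$)
$11748 + S{\left(33 \right)} = 11748 + 1 = 11749$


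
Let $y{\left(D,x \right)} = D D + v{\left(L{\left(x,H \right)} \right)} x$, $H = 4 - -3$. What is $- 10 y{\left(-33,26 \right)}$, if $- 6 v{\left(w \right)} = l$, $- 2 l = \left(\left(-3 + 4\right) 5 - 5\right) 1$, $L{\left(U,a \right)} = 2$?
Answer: $-10890$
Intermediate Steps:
$H = 7$ ($H = 4 + 3 = 7$)
$l = 0$ ($l = - \frac{\left(\left(-3 + 4\right) 5 - 5\right) 1}{2} = - \frac{\left(1 \cdot 5 - 5\right) 1}{2} = - \frac{\left(5 - 5\right) 1}{2} = - \frac{0 \cdot 1}{2} = \left(- \frac{1}{2}\right) 0 = 0$)
$v{\left(w \right)} = 0$ ($v{\left(w \right)} = \left(- \frac{1}{6}\right) 0 = 0$)
$y{\left(D,x \right)} = D^{2}$ ($y{\left(D,x \right)} = D D + 0 x = D^{2} + 0 = D^{2}$)
$- 10 y{\left(-33,26 \right)} = - 10 \left(-33\right)^{2} = \left(-10\right) 1089 = -10890$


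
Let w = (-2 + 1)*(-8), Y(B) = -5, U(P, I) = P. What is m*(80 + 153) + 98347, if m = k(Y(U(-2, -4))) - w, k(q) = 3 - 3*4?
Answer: 94386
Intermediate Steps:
w = 8 (w = -1*(-8) = 8)
k(q) = -9 (k(q) = 3 - 12 = -9)
m = -17 (m = -9 - 1*8 = -9 - 8 = -17)
m*(80 + 153) + 98347 = -17*(80 + 153) + 98347 = -17*233 + 98347 = -3961 + 98347 = 94386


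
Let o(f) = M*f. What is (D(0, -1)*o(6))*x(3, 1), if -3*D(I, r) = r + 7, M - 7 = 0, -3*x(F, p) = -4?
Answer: -112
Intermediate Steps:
x(F, p) = 4/3 (x(F, p) = -⅓*(-4) = 4/3)
M = 7 (M = 7 + 0 = 7)
D(I, r) = -7/3 - r/3 (D(I, r) = -(r + 7)/3 = -(7 + r)/3 = -7/3 - r/3)
o(f) = 7*f
(D(0, -1)*o(6))*x(3, 1) = ((-7/3 - ⅓*(-1))*(7*6))*(4/3) = ((-7/3 + ⅓)*42)*(4/3) = -2*42*(4/3) = -84*4/3 = -112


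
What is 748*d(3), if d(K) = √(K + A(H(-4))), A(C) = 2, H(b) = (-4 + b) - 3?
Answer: 748*√5 ≈ 1672.6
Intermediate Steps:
H(b) = -7 + b
d(K) = √(2 + K) (d(K) = √(K + 2) = √(2 + K))
748*d(3) = 748*√(2 + 3) = 748*√5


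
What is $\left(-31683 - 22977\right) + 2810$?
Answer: $-51850$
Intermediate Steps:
$\left(-31683 - 22977\right) + 2810 = -54660 + 2810 = -51850$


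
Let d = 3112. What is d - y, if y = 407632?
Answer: -404520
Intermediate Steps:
d - y = 3112 - 1*407632 = 3112 - 407632 = -404520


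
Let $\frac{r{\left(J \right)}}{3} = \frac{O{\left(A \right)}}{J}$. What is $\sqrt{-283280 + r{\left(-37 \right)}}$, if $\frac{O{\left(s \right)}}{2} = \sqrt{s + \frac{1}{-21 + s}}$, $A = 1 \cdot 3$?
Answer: $\frac{\sqrt{-387810320 - 37 \sqrt{106}}}{37} \approx 532.24 i$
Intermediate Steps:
$A = 3$
$O{\left(s \right)} = 2 \sqrt{s + \frac{1}{-21 + s}}$
$r{\left(J \right)} = \frac{\sqrt{106}}{J}$ ($r{\left(J \right)} = 3 \frac{2 \sqrt{\frac{1 + 3 \left(-21 + 3\right)}{-21 + 3}}}{J} = 3 \frac{2 \sqrt{\frac{1 + 3 \left(-18\right)}{-18}}}{J} = 3 \frac{2 \sqrt{- \frac{1 - 54}{18}}}{J} = 3 \frac{2 \sqrt{\left(- \frac{1}{18}\right) \left(-53\right)}}{J} = 3 \frac{2 \sqrt{\frac{53}{18}}}{J} = 3 \frac{2 \frac{\sqrt{106}}{6}}{J} = 3 \frac{\frac{1}{3} \sqrt{106}}{J} = 3 \frac{\sqrt{106}}{3 J} = \frac{\sqrt{106}}{J}$)
$\sqrt{-283280 + r{\left(-37 \right)}} = \sqrt{-283280 + \frac{\sqrt{106}}{-37}} = \sqrt{-283280 + \sqrt{106} \left(- \frac{1}{37}\right)} = \sqrt{-283280 - \frac{\sqrt{106}}{37}}$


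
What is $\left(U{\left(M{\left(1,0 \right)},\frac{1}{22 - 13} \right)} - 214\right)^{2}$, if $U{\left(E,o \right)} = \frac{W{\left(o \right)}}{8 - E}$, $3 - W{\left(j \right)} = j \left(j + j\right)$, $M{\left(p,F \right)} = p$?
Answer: $\frac{14664483409}{321489} \approx 45614.0$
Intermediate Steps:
$W{\left(j \right)} = 3 - 2 j^{2}$ ($W{\left(j \right)} = 3 - j \left(j + j\right) = 3 - j 2 j = 3 - 2 j^{2}$)
$U{\left(E,o \right)} = \frac{3 - 2 o^{2}}{8 - E}$
$\left(U{\left(M{\left(1,0 \right)},\frac{1}{22 - 13} \right)} - 214\right)^{2} = \left(\frac{-3 + 2 \left(\frac{1}{22 - 13}\right)^{2}}{-8 + 1} - 214\right)^{2} = \left(\frac{-3 + 2 \left(\frac{1}{9}\right)^{2}}{-7} - 214\right)^{2} = \left(- \frac{-3 + \frac{2}{81}}{7} - 214\right)^{2} = \left(\left(- \frac{1}{7}\right) \left(- \frac{241}{81}\right) - 214\right)^{2} = \left(\frac{241}{567} - 214\right)^{2} = \left(- \frac{121097}{567}\right)^{2} = \frac{14664483409}{321489}$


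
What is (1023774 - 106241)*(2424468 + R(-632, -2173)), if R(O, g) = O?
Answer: 2223949516588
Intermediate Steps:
(1023774 - 106241)*(2424468 + R(-632, -2173)) = (1023774 - 106241)*(2424468 - 632) = 917533*2423836 = 2223949516588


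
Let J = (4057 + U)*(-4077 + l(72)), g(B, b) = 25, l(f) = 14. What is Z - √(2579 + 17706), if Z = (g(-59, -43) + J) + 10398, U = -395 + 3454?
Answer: -28901885 - √20285 ≈ -2.8902e+7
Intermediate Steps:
U = 3059
J = -28912308 (J = (4057 + 3059)*(-4077 + 14) = 7116*(-4063) = -28912308)
Z = -28901885 (Z = (25 - 28912308) + 10398 = -28912283 + 10398 = -28901885)
Z - √(2579 + 17706) = -28901885 - √(2579 + 17706) = -28901885 - √20285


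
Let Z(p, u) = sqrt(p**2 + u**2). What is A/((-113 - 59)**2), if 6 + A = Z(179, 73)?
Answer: -3/14792 + sqrt(37370)/29584 ≈ 0.0063316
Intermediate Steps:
A = -6 + sqrt(37370) (A = -6 + sqrt(179**2 + 73**2) = -6 + sqrt(32041 + 5329) = -6 + sqrt(37370) ≈ 187.31)
A/((-113 - 59)**2) = (-6 + sqrt(37370))/((-113 - 59)**2) = (-6 + sqrt(37370))/((-172)**2) = (-6 + sqrt(37370))/29584 = (-6 + sqrt(37370))*(1/29584) = -3/14792 + sqrt(37370)/29584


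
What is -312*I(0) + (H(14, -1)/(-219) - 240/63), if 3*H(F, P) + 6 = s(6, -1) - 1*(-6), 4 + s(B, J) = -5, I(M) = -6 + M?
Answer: 2863957/1533 ≈ 1868.2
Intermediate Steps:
s(B, J) = -9 (s(B, J) = -4 - 5 = -9)
H(F, P) = -3 (H(F, P) = -2 + (-9 - 1*(-6))/3 = -2 + (-9 + 6)/3 = -2 + (1/3)*(-3) = -2 - 1 = -3)
-312*I(0) + (H(14, -1)/(-219) - 240/63) = -312*(-6 + 0) + (-3/(-219) - 240/63) = -312*(-6) + (-3*(-1/219) - 240*1/63) = 1872 + (1/73 - 80/21) = 1872 - 5819/1533 = 2863957/1533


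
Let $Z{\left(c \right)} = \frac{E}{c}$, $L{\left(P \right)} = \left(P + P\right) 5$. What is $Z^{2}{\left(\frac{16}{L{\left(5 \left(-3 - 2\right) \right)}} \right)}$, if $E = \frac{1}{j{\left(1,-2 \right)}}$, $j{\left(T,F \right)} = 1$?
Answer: $\frac{15625}{64} \approx 244.14$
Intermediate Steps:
$E = 1$ ($E = 1^{-1} = 1$)
$L{\left(P \right)} = 10 P$ ($L{\left(P \right)} = 2 P 5 = 10 P$)
$Z{\left(c \right)} = \frac{1}{c}$ ($Z{\left(c \right)} = 1 \frac{1}{c} = \frac{1}{c}$)
$Z^{2}{\left(\frac{16}{L{\left(5 \left(-3 - 2\right) \right)}} \right)} = \left(\frac{1}{16 \frac{1}{10 \cdot 5 \left(-3 - 2\right)}}\right)^{2} = \left(\frac{1}{16 \frac{1}{10 \cdot 5 \left(-5\right)}}\right)^{2} = \left(\frac{1}{16 \frac{1}{10 \left(-25\right)}}\right)^{2} = \left(\frac{1}{16 \frac{1}{-250}}\right)^{2} = \left(\frac{1}{16 \left(- \frac{1}{250}\right)}\right)^{2} = \left(\frac{1}{- \frac{8}{125}}\right)^{2} = \left(- \frac{125}{8}\right)^{2} = \frac{15625}{64}$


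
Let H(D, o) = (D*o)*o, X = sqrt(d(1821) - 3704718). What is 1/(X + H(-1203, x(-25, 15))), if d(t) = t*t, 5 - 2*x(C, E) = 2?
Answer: -14436/41147587 - 16*I*sqrt(388677)/123442761 ≈ -0.00035083 - 8.0807e-5*I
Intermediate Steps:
x(C, E) = 3/2 (x(C, E) = 5/2 - 1/2*2 = 5/2 - 1 = 3/2)
d(t) = t**2
X = I*sqrt(388677) (X = sqrt(1821**2 - 3704718) = sqrt(3316041 - 3704718) = sqrt(-388677) = I*sqrt(388677) ≈ 623.44*I)
H(D, o) = D*o**2
1/(X + H(-1203, x(-25, 15))) = 1/(I*sqrt(388677) - 1203*(3/2)**2) = 1/(I*sqrt(388677) - 1203*9/4) = 1/(I*sqrt(388677) - 10827/4) = 1/(-10827/4 + I*sqrt(388677))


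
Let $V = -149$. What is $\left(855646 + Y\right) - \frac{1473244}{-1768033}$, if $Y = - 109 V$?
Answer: $\frac{1541526461515}{1768033} \approx 8.7189 \cdot 10^{5}$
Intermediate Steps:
$Y = 16241$ ($Y = \left(-109\right) \left(-149\right) = 16241$)
$\left(855646 + Y\right) - \frac{1473244}{-1768033} = \left(855646 + 16241\right) - \frac{1473244}{-1768033} = 871887 - - \frac{1473244}{1768033} = 871887 + \frac{1473244}{1768033} = \frac{1541526461515}{1768033}$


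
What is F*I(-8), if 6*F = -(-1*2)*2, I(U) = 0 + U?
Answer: -16/3 ≈ -5.3333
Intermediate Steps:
I(U) = U
F = 2/3 (F = (-(-1*2)*2)/6 = (-(-2)*2)/6 = (-1*(-4))/6 = (1/6)*4 = 2/3 ≈ 0.66667)
F*I(-8) = (2/3)*(-8) = -16/3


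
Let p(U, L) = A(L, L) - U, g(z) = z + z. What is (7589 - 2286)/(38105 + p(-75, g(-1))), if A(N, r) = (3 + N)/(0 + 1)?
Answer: 5303/38181 ≈ 0.13889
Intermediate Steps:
g(z) = 2*z
A(N, r) = 3 + N (A(N, r) = (3 + N)/1 = (3 + N)*1 = 3 + N)
p(U, L) = 3 + L - U (p(U, L) = (3 + L) - U = 3 + L - U)
(7589 - 2286)/(38105 + p(-75, g(-1))) = (7589 - 2286)/(38105 + (3 + 2*(-1) - 1*(-75))) = 5303/(38105 + (3 - 2 + 75)) = 5303/(38105 + 76) = 5303/38181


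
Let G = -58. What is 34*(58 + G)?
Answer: 0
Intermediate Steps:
34*(58 + G) = 34*(58 - 58) = 34*0 = 0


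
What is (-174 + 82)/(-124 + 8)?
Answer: 23/29 ≈ 0.79310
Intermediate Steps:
(-174 + 82)/(-124 + 8) = -92/(-116) = -92*(-1/116) = 23/29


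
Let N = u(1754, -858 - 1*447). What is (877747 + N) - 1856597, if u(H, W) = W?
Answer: -980155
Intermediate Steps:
N = -1305 (N = -858 - 1*447 = -858 - 447 = -1305)
(877747 + N) - 1856597 = (877747 - 1305) - 1856597 = 876442 - 1856597 = -980155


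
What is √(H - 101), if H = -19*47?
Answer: I*√994 ≈ 31.528*I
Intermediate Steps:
H = -893
√(H - 101) = √(-893 - 101) = √(-994) = I*√994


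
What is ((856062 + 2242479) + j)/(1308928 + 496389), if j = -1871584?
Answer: 1226957/1805317 ≈ 0.67964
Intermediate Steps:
((856062 + 2242479) + j)/(1308928 + 496389) = ((856062 + 2242479) - 1871584)/(1308928 + 496389) = (3098541 - 1871584)/1805317 = 1226957*(1/1805317) = 1226957/1805317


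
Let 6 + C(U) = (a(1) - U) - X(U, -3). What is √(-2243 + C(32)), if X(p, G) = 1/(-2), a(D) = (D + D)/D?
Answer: 7*I*√186/2 ≈ 47.734*I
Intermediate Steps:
a(D) = 2 (a(D) = (2*D)/D = 2)
X(p, G) = -½
C(U) = -7/2 - U (C(U) = -6 + ((2 - U) - 1*(-½)) = -6 + ((2 - U) + ½) = -6 + (5/2 - U) = -7/2 - U)
√(-2243 + C(32)) = √(-2243 + (-7/2 - 1*32)) = √(-2243 + (-7/2 - 32)) = √(-2243 - 71/2) = √(-4557/2) = 7*I*√186/2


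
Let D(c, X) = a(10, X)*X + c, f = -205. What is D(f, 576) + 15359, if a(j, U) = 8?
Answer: 19762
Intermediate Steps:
D(c, X) = c + 8*X (D(c, X) = 8*X + c = c + 8*X)
D(f, 576) + 15359 = (-205 + 8*576) + 15359 = (-205 + 4608) + 15359 = 4403 + 15359 = 19762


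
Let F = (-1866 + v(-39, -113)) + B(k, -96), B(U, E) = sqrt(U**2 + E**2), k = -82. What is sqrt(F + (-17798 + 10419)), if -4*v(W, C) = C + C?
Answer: sqrt(-36754 + 8*sqrt(3985))/2 ≈ 95.196*I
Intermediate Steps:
B(U, E) = sqrt(E**2 + U**2)
v(W, C) = -C/2 (v(W, C) = -(C + C)/4 = -C/2)
F = -3619/2 + 2*sqrt(3985) (F = (-1866 - 1/2*(-113)) + sqrt((-96)**2 + (-82)**2) = (-1866 + 113/2) + sqrt(9216 + 6724) = -3619/2 + sqrt(15940) = -3619/2 + 2*sqrt(3985) ≈ -1683.2)
sqrt(F + (-17798 + 10419)) = sqrt((-3619/2 + 2*sqrt(3985)) + (-17798 + 10419)) = sqrt((-3619/2 + 2*sqrt(3985)) - 7379) = sqrt(-18377/2 + 2*sqrt(3985))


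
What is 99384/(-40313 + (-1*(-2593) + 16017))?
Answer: -99384/21703 ≈ -4.5793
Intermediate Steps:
99384/(-40313 + (-1*(-2593) + 16017)) = 99384/(-40313 + (2593 + 16017)) = 99384/(-40313 + 18610) = 99384/(-21703) = 99384*(-1/21703) = -99384/21703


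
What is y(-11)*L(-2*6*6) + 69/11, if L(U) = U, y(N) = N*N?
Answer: -95763/11 ≈ -8705.7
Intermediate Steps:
y(N) = N²
y(-11)*L(-2*6*6) + 69/11 = (-11)²*(-2*6*6) + 69/11 = 121*(-12*6) + 69*(1/11) = 121*(-72) + 69/11 = -8712 + 69/11 = -95763/11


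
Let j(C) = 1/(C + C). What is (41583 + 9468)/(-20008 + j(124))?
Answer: -973896/381691 ≈ -2.5515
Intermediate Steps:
j(C) = 1/(2*C)
(41583 + 9468)/(-20008 + j(124)) = (41583 + 9468)/(-20008 + (1/2)/124) = 51051/(-20008 + (1/2)*(1/124)) = 51051/(-20008 + 1/248) = 51051/(-4961983/248) = 51051*(-248/4961983) = -973896/381691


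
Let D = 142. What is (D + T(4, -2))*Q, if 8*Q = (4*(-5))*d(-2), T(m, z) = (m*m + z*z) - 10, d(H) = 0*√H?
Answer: 0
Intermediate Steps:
d(H) = 0
T(m, z) = -10 + m² + z² (T(m, z) = (m² + z²) - 10 = -10 + m² + z²)
Q = 0 (Q = ((4*(-5))*0)/8 = (-20*0)/8 = (⅛)*0 = 0)
(D + T(4, -2))*Q = (142 + (-10 + 4² + (-2)²))*0 = (142 + (-10 + 16 + 4))*0 = (142 + 10)*0 = 152*0 = 0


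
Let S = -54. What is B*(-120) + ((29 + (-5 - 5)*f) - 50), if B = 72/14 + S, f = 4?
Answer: 40613/7 ≈ 5801.9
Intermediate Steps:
B = -342/7 (B = 72/14 - 54 = 72*(1/14) - 54 = 36/7 - 54 = -342/7 ≈ -48.857)
B*(-120) + ((29 + (-5 - 5)*f) - 50) = -342/7*(-120) + ((29 + (-5 - 5)*4) - 50) = 41040/7 + ((29 - 10*4) - 50) = 41040/7 + ((29 - 40) - 50) = 41040/7 + (-11 - 50) = 41040/7 - 61 = 40613/7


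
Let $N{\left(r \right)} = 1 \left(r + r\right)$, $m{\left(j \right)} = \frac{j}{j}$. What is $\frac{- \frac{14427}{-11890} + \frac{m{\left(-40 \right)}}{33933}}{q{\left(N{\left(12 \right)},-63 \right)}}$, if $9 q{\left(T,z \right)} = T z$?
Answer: $- \frac{489563281}{67781846160} \approx -0.0072226$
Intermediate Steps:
$m{\left(j \right)} = 1$
$N{\left(r \right)} = 2 r$ ($N{\left(r \right)} = 1 \cdot 2 r = 2 r$)
$q{\left(T,z \right)} = \frac{T z}{9}$
$\frac{- \frac{14427}{-11890} + \frac{m{\left(-40 \right)}}{33933}}{q{\left(N{\left(12 \right)},-63 \right)}} = \frac{- \frac{14427}{-11890} + 1 \cdot \frac{1}{33933}}{\frac{1}{9} \cdot 2 \cdot 12 \left(-63\right)} = \frac{\left(-14427\right) \left(- \frac{1}{11890}\right) + 1 \cdot \frac{1}{33933}}{\frac{1}{9} \cdot 24 \left(-63\right)} = \frac{\frac{14427}{11890} + \frac{1}{33933}}{-168} = \frac{489563281}{403463370} \left(- \frac{1}{168}\right) = - \frac{489563281}{67781846160}$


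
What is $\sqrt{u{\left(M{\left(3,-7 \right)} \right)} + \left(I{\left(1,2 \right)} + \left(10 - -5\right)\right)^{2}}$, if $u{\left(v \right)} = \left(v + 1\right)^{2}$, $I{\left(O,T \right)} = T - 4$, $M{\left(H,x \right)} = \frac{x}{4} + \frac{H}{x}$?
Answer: $\frac{\sqrt{133585}}{28} \approx 13.053$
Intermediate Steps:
$M{\left(H,x \right)} = \frac{x}{4} + \frac{H}{x}$ ($M{\left(H,x \right)} = x \frac{1}{4} + \frac{H}{x} = \frac{x}{4} + \frac{H}{x}$)
$I{\left(O,T \right)} = -4 + T$
$u{\left(v \right)} = \left(1 + v\right)^{2}$
$\sqrt{u{\left(M{\left(3,-7 \right)} \right)} + \left(I{\left(1,2 \right)} + \left(10 - -5\right)\right)^{2}} = \sqrt{\left(1 + \left(\frac{1}{4} \left(-7\right) + \frac{3}{-7}\right)\right)^{2} + \left(\left(-4 + 2\right) + \left(10 - -5\right)\right)^{2}} = \sqrt{\left(1 + \left(- \frac{7}{4} + 3 \left(- \frac{1}{7}\right)\right)\right)^{2} + \left(-2 + \left(10 + 5\right)\right)^{2}} = \sqrt{\left(1 - \frac{61}{28}\right)^{2} + \left(-2 + 15\right)^{2}} = \sqrt{\left(1 - \frac{61}{28}\right)^{2} + 13^{2}} = \sqrt{\left(- \frac{33}{28}\right)^{2} + 169} = \sqrt{\frac{1089}{784} + 169} = \sqrt{\frac{133585}{784}} = \frac{\sqrt{133585}}{28}$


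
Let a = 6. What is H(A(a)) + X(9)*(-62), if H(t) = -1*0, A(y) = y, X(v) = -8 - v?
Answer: 1054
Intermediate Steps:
H(t) = 0
H(A(a)) + X(9)*(-62) = 0 + (-8 - 1*9)*(-62) = 0 + (-8 - 9)*(-62) = 0 - 17*(-62) = 0 + 1054 = 1054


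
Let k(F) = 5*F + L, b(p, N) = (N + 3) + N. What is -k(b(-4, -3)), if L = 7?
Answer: 8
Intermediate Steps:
b(p, N) = 3 + 2*N (b(p, N) = (3 + N) + N = 3 + 2*N)
k(F) = 7 + 5*F (k(F) = 5*F + 7 = 7 + 5*F)
-k(b(-4, -3)) = -(7 + 5*(3 + 2*(-3))) = -(7 + 5*(3 - 6)) = -(7 + 5*(-3)) = -(7 - 15) = -1*(-8) = 8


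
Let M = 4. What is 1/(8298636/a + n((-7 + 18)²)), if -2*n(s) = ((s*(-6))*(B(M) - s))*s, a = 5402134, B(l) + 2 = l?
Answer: -2701067/14118032785761 ≈ -1.9132e-7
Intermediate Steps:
B(l) = -2 + l
n(s) = 3*s²*(2 - s) (n(s) = -(s*(-6))*((-2 + 4) - s)*s/2 = -(-6*s)*(2 - s)*s/2 = -(-6*s*(2 - s))*s/2 = -(-3)*s²*(2 - s) = 3*s²*(2 - s))
1/(8298636/a + n((-7 + 18)²)) = 1/(8298636/5402134 + 3*((-7 + 18)²)²*(2 - (-7 + 18)²)) = 1/(8298636*(1/5402134) + 3*(11²)²*(2 - 1*11²)) = 1/(4149318/2701067 + 3*121²*(2 - 1*121)) = 1/(4149318/2701067 + 3*14641*(2 - 121)) = 1/(4149318/2701067 + 3*14641*(-119)) = 1/(4149318/2701067 - 5226837) = 1/(-14118032785761/2701067) = -2701067/14118032785761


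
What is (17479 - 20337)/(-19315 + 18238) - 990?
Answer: -1063372/1077 ≈ -987.35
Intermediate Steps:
(17479 - 20337)/(-19315 + 18238) - 990 = -2858/(-1077) - 990 = -2858*(-1/1077) - 990 = 2858/1077 - 990 = -1063372/1077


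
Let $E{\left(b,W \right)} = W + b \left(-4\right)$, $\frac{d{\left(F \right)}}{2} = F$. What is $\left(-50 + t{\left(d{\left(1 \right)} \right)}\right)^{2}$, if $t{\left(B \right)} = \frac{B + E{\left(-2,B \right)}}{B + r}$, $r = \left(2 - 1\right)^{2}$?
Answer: $2116$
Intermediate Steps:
$d{\left(F \right)} = 2 F$
$E{\left(b,W \right)} = W - 4 b$
$r = 1$ ($r = 1^{2} = 1$)
$t{\left(B \right)} = \frac{8 + 2 B}{1 + B}$ ($t{\left(B \right)} = \frac{B + \left(B - -8\right)}{B + 1} = \frac{B + \left(B + 8\right)}{1 + B} = \frac{B + \left(8 + B\right)}{1 + B} = \frac{8 + 2 B}{1 + B}$)
$\left(-50 + t{\left(d{\left(1 \right)} \right)}\right)^{2} = \left(-50 + \frac{2 \left(4 + 2 \cdot 1\right)}{1 + 2 \cdot 1}\right)^{2} = \left(-50 + \frac{2 \left(4 + 2\right)}{1 + 2}\right)^{2} = \left(-50 + 2 \cdot \frac{1}{3} \cdot 6\right)^{2} = \left(-50 + 4\right)^{2} = \left(-46\right)^{2} = 2116$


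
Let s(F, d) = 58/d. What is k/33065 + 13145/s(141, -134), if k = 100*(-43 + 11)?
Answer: -5824186855/191777 ≈ -30370.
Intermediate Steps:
k = -3200 (k = 100*(-32) = -3200)
k/33065 + 13145/s(141, -134) = -3200/33065 + 13145/((58/(-134))) = -3200*1/33065 + 13145/((58*(-1/134))) = -640/6613 + 13145/(-29/67) = -640/6613 + 13145*(-67/29) = -640/6613 - 880715/29 = -5824186855/191777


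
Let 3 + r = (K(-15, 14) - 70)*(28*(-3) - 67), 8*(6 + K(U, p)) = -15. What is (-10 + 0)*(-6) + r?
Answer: 94529/8 ≈ 11816.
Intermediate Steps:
K(U, p) = -63/8 (K(U, p) = -6 + (1/8)*(-15) = -6 - 15/8 = -63/8)
r = 94049/8 (r = -3 + (-63/8 - 70)*(28*(-3) - 67) = -3 - 623*(-84 - 67)/8 = -3 - 623/8*(-151) = -3 + 94073/8 = 94049/8 ≈ 11756.)
(-10 + 0)*(-6) + r = (-10 + 0)*(-6) + 94049/8 = -10*(-6) + 94049/8 = 60 + 94049/8 = 94529/8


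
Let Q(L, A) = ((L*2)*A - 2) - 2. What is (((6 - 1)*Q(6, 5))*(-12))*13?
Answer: -43680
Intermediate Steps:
Q(L, A) = -4 + 2*A*L (Q(L, A) = ((2*L)*A - 2) - 2 = (2*A*L - 2) - 2 = (-2 + 2*A*L) - 2 = -4 + 2*A*L)
(((6 - 1)*Q(6, 5))*(-12))*13 = (((6 - 1)*(-4 + 2*5*6))*(-12))*13 = ((5*(-4 + 60))*(-12))*13 = ((5*56)*(-12))*13 = (280*(-12))*13 = -3360*13 = -43680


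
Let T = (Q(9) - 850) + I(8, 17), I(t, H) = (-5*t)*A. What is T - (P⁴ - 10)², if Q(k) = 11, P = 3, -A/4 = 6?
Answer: -4920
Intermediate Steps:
A = -24 (A = -4*6 = -24)
I(t, H) = 120*t (I(t, H) = -5*t*(-24) = 120*t)
T = 121 (T = (11 - 850) + 120*8 = -839 + 960 = 121)
T - (P⁴ - 10)² = 121 - (3⁴ - 10)² = 121 - (81 - 10)² = 121 - 1*71² = 121 - 1*5041 = 121 - 5041 = -4920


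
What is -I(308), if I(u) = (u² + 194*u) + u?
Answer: -154924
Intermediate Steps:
I(u) = u² + 195*u
-I(308) = -308*(195 + 308) = -308*503 = -1*154924 = -154924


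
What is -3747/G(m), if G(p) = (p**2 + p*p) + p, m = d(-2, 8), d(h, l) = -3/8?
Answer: 39968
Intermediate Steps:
d(h, l) = -3/8 (d(h, l) = -3*1/8 = -3/8)
m = -3/8 ≈ -0.37500
G(p) = p + 2*p**2 (G(p) = (p**2 + p**2) + p = 2*p**2 + p = p + 2*p**2)
-3747/G(m) = -3747*(-8/(3*(1 + 2*(-3/8)))) = -3747*(-8/(3*(1 - 3/4))) = -3747/((-3/8*1/4)) = -3747/(-3/32) = -3747*(-32/3) = 39968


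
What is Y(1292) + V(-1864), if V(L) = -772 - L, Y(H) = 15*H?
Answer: 20472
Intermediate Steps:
Y(1292) + V(-1864) = 15*1292 + (-772 - 1*(-1864)) = 19380 + (-772 + 1864) = 19380 + 1092 = 20472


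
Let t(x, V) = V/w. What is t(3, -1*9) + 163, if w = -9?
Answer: 164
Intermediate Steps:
t(x, V) = -V/9 (t(x, V) = V/(-9) = V*(-⅑) = -V/9)
t(3, -1*9) + 163 = -(-1)*9/9 + 163 = -⅑*(-9) + 163 = 1 + 163 = 164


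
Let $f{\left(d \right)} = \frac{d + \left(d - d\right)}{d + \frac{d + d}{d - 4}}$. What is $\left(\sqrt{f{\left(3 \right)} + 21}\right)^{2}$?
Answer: $20$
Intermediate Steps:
$f{\left(d \right)} = \frac{d}{d + \frac{2 d}{-4 + d}}$ ($f{\left(d \right)} = \frac{d + 0}{d + \frac{2 d}{-4 + d}} = \frac{d}{d + \frac{2 d}{-4 + d}}$)
$\left(\sqrt{f{\left(3 \right)} + 21}\right)^{2} = \left(\sqrt{\frac{-4 + 3}{-2 + 3} + 21}\right)^{2} = \left(\sqrt{1^{-1} \left(-1\right) + 21}\right)^{2} = \left(\sqrt{1 \left(-1\right) + 21}\right)^{2} = \left(\sqrt{-1 + 21}\right)^{2} = \left(\sqrt{20}\right)^{2} = \left(2 \sqrt{5}\right)^{2} = 20$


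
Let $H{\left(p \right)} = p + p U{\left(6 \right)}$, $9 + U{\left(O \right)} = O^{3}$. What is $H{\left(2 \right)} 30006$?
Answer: $12482496$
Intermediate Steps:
$U{\left(O \right)} = -9 + O^{3}$
$H{\left(p \right)} = 208 p$ ($H{\left(p \right)} = p + p \left(-9 + 6^{3}\right) = p + p \left(-9 + 216\right) = p + p 207 = p + 207 p = 208 p$)
$H{\left(2 \right)} 30006 = 208 \cdot 2 \cdot 30006 = 416 \cdot 30006 = 12482496$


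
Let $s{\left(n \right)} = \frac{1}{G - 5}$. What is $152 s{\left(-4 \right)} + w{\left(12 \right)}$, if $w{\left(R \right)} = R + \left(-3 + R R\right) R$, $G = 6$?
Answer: $1856$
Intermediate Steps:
$w{\left(R \right)} = R + R \left(-3 + R^{2}\right)$ ($w{\left(R \right)} = R + \left(-3 + R^{2}\right) R = R + R \left(-3 + R^{2}\right)$)
$s{\left(n \right)} = 1$ ($s{\left(n \right)} = \frac{1}{6 - 5} = 1^{-1} = 1$)
$152 s{\left(-4 \right)} + w{\left(12 \right)} = 152 \cdot 1 + 12 \left(-2 + 12^{2}\right) = 152 + 12 \left(-2 + 144\right) = 152 + 12 \cdot 142 = 152 + 1704 = 1856$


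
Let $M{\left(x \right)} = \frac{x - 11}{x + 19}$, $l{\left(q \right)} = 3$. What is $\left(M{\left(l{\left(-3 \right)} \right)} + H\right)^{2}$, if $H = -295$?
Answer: $\frac{10556001}{121} \approx 87240.0$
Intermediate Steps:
$M{\left(x \right)} = \frac{-11 + x}{19 + x}$
$\left(M{\left(l{\left(-3 \right)} \right)} + H\right)^{2} = \left(\frac{-11 + 3}{19 + 3} - 295\right)^{2} = \left(\frac{1}{22} \left(-8\right) - 295\right)^{2} = \left(- \frac{4}{11} - 295\right)^{2} = \left(- \frac{3249}{11}\right)^{2} = \frac{10556001}{121}$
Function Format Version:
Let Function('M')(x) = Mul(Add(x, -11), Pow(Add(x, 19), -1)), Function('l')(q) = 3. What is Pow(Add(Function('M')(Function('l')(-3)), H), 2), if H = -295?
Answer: Rational(10556001, 121) ≈ 87240.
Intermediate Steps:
Function('M')(x) = Mul(Pow(Add(19, x), -1), Add(-11, x)) (Function('M')(x) = Mul(Add(-11, x), Pow(Add(19, x), -1)) = Mul(Pow(Add(19, x), -1), Add(-11, x)))
Pow(Add(Function('M')(Function('l')(-3)), H), 2) = Pow(Add(Mul(Pow(Add(19, 3), -1), Add(-11, 3)), -295), 2) = Pow(Add(Mul(Pow(22, -1), -8), -295), 2) = Pow(Add(Mul(Rational(1, 22), -8), -295), 2) = Pow(Add(Rational(-4, 11), -295), 2) = Pow(Rational(-3249, 11), 2) = Rational(10556001, 121)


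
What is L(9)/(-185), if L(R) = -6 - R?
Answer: 3/37 ≈ 0.081081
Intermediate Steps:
L(9)/(-185) = (-6 - 1*9)/(-185) = (-6 - 9)*(-1/185) = -15*(-1/185) = 3/37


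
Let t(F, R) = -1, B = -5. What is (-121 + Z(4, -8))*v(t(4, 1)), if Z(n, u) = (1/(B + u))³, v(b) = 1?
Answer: -265838/2197 ≈ -121.00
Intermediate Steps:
Z(n, u) = (-5 + u)⁻³ (Z(n, u) = (1/(-5 + u))³ = (-5 + u)⁻³)
(-121 + Z(4, -8))*v(t(4, 1)) = (-121 + (-5 - 8)⁻³)*1 = (-121 + (-13)⁻³)*1 = (-121 - 1/2197)*1 = -265838/2197*1 = -265838/2197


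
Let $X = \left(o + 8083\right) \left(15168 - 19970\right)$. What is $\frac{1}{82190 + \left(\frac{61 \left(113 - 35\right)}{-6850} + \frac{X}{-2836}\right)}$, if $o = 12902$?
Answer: $\frac{4856650}{571733263703} \approx 8.4946 \cdot 10^{-6}$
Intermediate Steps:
$X = -100769970$ ($X = \left(12902 + 8083\right) \left(15168 - 19970\right) = 20985 \left(-4802\right) = -100769970$)
$\frac{1}{82190 + \left(\frac{61 \left(113 - 35\right)}{-6850} + \frac{X}{-2836}\right)} = \frac{1}{82190 + \left(\frac{61 \left(113 - 35\right)}{-6850} - \frac{100769970}{-2836}\right)} = \frac{1}{82190 + \left(61 \cdot 78 \left(- \frac{1}{6850}\right) - - \frac{50384985}{1418}\right)} = \frac{1}{82190 + \left(4758 \left(- \frac{1}{6850}\right) + \frac{50384985}{1418}\right)} = \frac{1}{82190 + \left(- \frac{2379}{3425} + \frac{50384985}{1418}\right)} = \frac{1}{82190 + \frac{172565200203}{4856650}} = \frac{1}{\frac{571733263703}{4856650}} = \frac{4856650}{571733263703}$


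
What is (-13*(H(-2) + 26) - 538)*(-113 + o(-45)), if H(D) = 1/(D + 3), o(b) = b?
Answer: 140462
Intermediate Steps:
H(D) = 1/(3 + D)
(-13*(H(-2) + 26) - 538)*(-113 + o(-45)) = (-13*(1/(3 - 2) + 26) - 538)*(-113 - 45) = (-13*(1/1 + 26) - 538)*(-158) = (-13*(1 + 26) - 538)*(-158) = (-13*27 - 538)*(-158) = (-351 - 538)*(-158) = -889*(-158) = 140462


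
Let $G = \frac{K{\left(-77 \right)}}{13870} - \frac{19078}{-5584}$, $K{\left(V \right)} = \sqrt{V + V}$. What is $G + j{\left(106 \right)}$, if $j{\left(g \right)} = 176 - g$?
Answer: $\frac{204979}{2792} + \frac{i \sqrt{154}}{13870} \approx 73.417 + 0.00089471 i$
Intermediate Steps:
$K{\left(V \right)} = \sqrt{2} \sqrt{V}$ ($K{\left(V \right)} = \sqrt{2 V} = \sqrt{2} \sqrt{V}$)
$G = \frac{9539}{2792} + \frac{i \sqrt{154}}{13870}$ ($G = \frac{\sqrt{2} \sqrt{-77}}{13870} - \frac{19078}{-5584} = \sqrt{2} i \sqrt{77} \cdot \frac{1}{13870} - - \frac{9539}{2792} = i \sqrt{154} \cdot \frac{1}{13870} + \frac{9539}{2792} = \frac{i \sqrt{154}}{13870} + \frac{9539}{2792} = \frac{9539}{2792} + \frac{i \sqrt{154}}{13870} \approx 3.4165 + 0.00089471 i$)
$G + j{\left(106 \right)} = \left(\frac{9539}{2792} + \frac{i \sqrt{154}}{13870}\right) + \left(176 - 106\right) = \left(\frac{9539}{2792} + \frac{i \sqrt{154}}{13870}\right) + 70 = \frac{204979}{2792} + \frac{i \sqrt{154}}{13870}$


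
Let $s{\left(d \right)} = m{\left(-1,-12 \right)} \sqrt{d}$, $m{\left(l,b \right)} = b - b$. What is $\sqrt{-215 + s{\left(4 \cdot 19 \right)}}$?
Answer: $i \sqrt{215} \approx 14.663 i$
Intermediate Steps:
$m{\left(l,b \right)} = 0$
$s{\left(d \right)} = 0$ ($s{\left(d \right)} = 0 \sqrt{d} = 0$)
$\sqrt{-215 + s{\left(4 \cdot 19 \right)}} = \sqrt{-215 + 0} = \sqrt{-215} = i \sqrt{215}$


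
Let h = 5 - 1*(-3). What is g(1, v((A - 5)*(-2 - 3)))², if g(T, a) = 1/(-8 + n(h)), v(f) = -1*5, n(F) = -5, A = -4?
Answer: 1/169 ≈ 0.0059172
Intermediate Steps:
h = 8 (h = 5 + 3 = 8)
v(f) = -5
g(T, a) = -1/13 (g(T, a) = 1/(-8 - 5) = 1/(-13) = -1/13)
g(1, v((A - 5)*(-2 - 3)))² = (-1/13)² = 1/169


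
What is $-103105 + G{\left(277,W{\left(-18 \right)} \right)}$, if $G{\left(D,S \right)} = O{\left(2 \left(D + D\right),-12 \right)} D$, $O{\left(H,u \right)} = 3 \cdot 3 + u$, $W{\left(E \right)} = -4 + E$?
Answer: $-103936$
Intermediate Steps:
$O{\left(H,u \right)} = 9 + u$
$G{\left(D,S \right)} = - 3 D$ ($G{\left(D,S \right)} = \left(9 - 12\right) D = - 3 D$)
$-103105 + G{\left(277,W{\left(-18 \right)} \right)} = -103105 - 831 = -103936$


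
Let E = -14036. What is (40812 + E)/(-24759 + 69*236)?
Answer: -26776/8475 ≈ -3.1594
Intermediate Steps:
(40812 + E)/(-24759 + 69*236) = (40812 - 14036)/(-24759 + 69*236) = 26776/(-24759 + 16284) = 26776/(-8475) = 26776*(-1/8475) = -26776/8475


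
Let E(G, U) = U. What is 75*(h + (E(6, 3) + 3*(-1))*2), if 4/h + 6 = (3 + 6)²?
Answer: 4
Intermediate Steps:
h = 4/75 (h = 4/(-6 + (3 + 6)²) = 4/(-6 + 9²) = 4/(-6 + 81) = 4/75 ≈ 0.053333)
75*(h + (E(6, 3) + 3*(-1))*2) = 75*(4/75 + (3 + 3*(-1))*2) = 75*(4/75 + (3 - 3)*2) = 75*(4/75 + 0*2) = 75*(4/75 + 0) = 75*(4/75) = 4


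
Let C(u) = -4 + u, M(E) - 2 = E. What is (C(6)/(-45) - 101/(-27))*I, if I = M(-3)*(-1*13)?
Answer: 6487/135 ≈ 48.052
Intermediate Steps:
M(E) = 2 + E
I = 13 (I = (2 - 3)*(-1*13) = -1*(-13) = 13)
(C(6)/(-45) - 101/(-27))*I = ((-4 + 6)/(-45) - 101/(-27))*13 = (2*(-1/45) - 101*(-1/27))*13 = (-2/45 + 101/27)*13 = (499/135)*13 = 6487/135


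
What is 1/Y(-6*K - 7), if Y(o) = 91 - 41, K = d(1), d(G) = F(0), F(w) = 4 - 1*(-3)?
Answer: 1/50 ≈ 0.020000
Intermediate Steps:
F(w) = 7 (F(w) = 4 + 3 = 7)
d(G) = 7
K = 7
Y(o) = 50
1/Y(-6*K - 7) = 1/50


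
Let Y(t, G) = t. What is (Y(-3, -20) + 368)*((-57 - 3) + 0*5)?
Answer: -21900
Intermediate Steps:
(Y(-3, -20) + 368)*((-57 - 3) + 0*5) = (-3 + 368)*((-57 - 3) + 0*5) = 365*(-60 + 0) = 365*(-60) = -21900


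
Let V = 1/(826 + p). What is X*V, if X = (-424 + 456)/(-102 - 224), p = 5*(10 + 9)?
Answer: -16/150123 ≈ -0.00010658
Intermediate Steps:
p = 95 (p = 5*19 = 95)
X = -16/163 (X = 32/(-326) = 32*(-1/326) = -16/163 ≈ -0.098160)
V = 1/921 (V = 1/(826 + 95) = 1/921 ≈ 0.0010858)
X*V = -16/163*1/921 = -16/150123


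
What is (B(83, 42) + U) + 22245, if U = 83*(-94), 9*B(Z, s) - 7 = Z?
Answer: 14453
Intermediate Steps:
B(Z, s) = 7/9 + Z/9
U = -7802
(B(83, 42) + U) + 22245 = ((7/9 + (⅑)*83) - 7802) + 22245 = ((7/9 + 83/9) - 7802) + 22245 = (10 - 7802) + 22245 = -7792 + 22245 = 14453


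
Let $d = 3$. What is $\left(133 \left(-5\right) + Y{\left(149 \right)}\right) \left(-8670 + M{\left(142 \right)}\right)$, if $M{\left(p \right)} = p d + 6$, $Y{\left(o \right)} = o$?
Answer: $4250808$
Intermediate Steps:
$M{\left(p \right)} = 6 + 3 p$ ($M{\left(p \right)} = p 3 + 6 = 3 p + 6 = 6 + 3 p$)
$\left(133 \left(-5\right) + Y{\left(149 \right)}\right) \left(-8670 + M{\left(142 \right)}\right) = \left(133 \left(-5\right) + 149\right) \left(-8670 + \left(6 + 3 \cdot 142\right)\right) = \left(-665 + 149\right) \left(-8670 + \left(6 + 426\right)\right) = - 516 \left(-8670 + 432\right) = \left(-516\right) \left(-8238\right) = 4250808$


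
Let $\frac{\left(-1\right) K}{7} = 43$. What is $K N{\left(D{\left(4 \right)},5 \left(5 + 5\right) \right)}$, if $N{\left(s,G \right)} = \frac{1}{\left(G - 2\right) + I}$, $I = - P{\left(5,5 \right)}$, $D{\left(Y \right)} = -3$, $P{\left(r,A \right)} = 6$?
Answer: $- \frac{43}{6} \approx -7.1667$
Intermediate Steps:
$K = -301$ ($K = \left(-7\right) 43 = -301$)
$I = -6$ ($I = \left(-1\right) 6 = -6$)
$N{\left(s,G \right)} = \frac{1}{-8 + G}$ ($N{\left(s,G \right)} = \frac{1}{\left(G - 2\right) - 6} = \frac{1}{\left(-2 + G\right) - 6} = \frac{1}{-8 + G}$)
$K N{\left(D{\left(4 \right)},5 \left(5 + 5\right) \right)} = - \frac{301}{-8 + 5 \left(5 + 5\right)} = - \frac{301}{-8 + 5 \cdot 10} = - \frac{301}{-8 + 50} = - \frac{301}{42} = \left(-301\right) \frac{1}{42} = - \frac{43}{6}$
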